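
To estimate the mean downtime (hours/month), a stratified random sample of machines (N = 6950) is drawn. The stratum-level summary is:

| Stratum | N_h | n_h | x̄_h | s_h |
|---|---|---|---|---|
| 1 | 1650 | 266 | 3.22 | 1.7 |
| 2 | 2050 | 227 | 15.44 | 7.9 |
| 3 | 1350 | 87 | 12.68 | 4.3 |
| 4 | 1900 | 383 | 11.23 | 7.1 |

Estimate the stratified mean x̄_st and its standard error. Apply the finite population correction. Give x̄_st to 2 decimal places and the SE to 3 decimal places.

x̄_st = Σ W_h x̄_h = (1650·3.22 + 2050·15.44 + 1350·12.68 + 1900·11.23)/6950 = 10.85180
V̂(x̄_st) = Σ W_h² (1 − n_h/N_h) s_h²/n_h, with W_h = N_h/N and N = 6950:
  stratum 1: (1650/6950)²·(1 − 266/1650)·1.7²/266 = 0.000513649
  stratum 2: (2050/6950)²·(1 − 227/2050)·7.9²/227 = 0.0212716
  stratum 3: (1350/6950)²·(1 − 87/1350)·4.3²/87 = 0.00750214
  stratum 4: (1900/6950)²·(1 − 383/1900)·7.1²/383 = 0.00785394
V̂(x̄_st) = 0.0371413
SE(x̄_st) = √0.0371413 = 0.192721

x̄_st ≈ 10.85, SE ≈ 0.193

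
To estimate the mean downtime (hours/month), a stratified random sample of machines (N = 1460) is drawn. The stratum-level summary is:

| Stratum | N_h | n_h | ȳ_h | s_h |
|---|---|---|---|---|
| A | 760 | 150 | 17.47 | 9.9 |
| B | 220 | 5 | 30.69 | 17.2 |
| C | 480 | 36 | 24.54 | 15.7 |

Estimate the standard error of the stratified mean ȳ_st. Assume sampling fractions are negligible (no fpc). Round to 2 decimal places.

SE(ȳ_st) ≈ 1.50

V̂(ȳ_st) = Σ W_h² s_h²/n_h, with W_h = N_h/N and N = 1460:
  stratum A: (760/1460)²·9.9²/150 = 0.177052
  stratum B: (220/1460)²·17.2²/5 = 1.34347
  stratum C: (480/1460)²·15.7²/36 = 0.740071
V̂(ȳ_st) = 2.26059
SE(ȳ_st) = √2.26059 = 1.50353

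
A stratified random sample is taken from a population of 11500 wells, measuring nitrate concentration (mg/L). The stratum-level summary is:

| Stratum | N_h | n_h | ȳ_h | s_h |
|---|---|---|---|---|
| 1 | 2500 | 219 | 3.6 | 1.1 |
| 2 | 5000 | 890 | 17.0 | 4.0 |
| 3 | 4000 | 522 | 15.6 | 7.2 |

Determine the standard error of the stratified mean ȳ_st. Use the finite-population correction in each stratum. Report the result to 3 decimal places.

SE(ȳ_st) ≈ 0.116

V̂(ȳ_st) = Σ W_h² (1 − n_h/N_h) s_h²/n_h, with W_h = N_h/N and N = 11500:
  stratum 1: (2500/11500)²·(1 − 219/2500)·1.1²/219 = 0.000238238
  stratum 2: (5000/11500)²·(1 − 890/5000)·4.0²/890 = 0.00279348
  stratum 3: (4000/11500)²·(1 − 522/4000)·7.2²/522 = 0.0104469
V̂(ȳ_st) = 0.0134786
SE(ȳ_st) = √0.0134786 = 0.116098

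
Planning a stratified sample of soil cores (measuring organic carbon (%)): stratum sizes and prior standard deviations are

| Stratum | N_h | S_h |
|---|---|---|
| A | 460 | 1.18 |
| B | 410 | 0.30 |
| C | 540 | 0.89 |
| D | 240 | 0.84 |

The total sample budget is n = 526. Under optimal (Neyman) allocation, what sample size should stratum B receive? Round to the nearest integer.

Neyman allocation: n_h = n · N_h S_h / Σ N_i S_i, with n = 526.
  stratum A: N_h·S_h = 460·1.18 = 542.80
  stratum B: N_h·S_h = 410·0.30 = 123.00
  stratum C: N_h·S_h = 540·0.89 = 480.60
  stratum D: N_h·S_h = 240·0.84 = 201.60
Σ N_h S_h = 1348.00
n for stratum B = 526·123.00/1348.00 = 47.996 → 48

48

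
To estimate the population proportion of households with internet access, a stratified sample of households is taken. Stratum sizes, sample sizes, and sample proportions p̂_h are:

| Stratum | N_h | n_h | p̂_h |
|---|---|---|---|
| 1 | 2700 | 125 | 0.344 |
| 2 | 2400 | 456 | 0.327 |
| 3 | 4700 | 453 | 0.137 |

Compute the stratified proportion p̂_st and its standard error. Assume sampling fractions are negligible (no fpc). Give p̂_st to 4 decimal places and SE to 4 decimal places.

N = 9800; stratum weights W_h = N_h/N.
p̂_st = Σ W_h p̂_h = (2700·0.344 + 2400·0.327 + 4700·0.137)/9800 = 0.24056
V̂(p̂_st) = Σ W_h² p̂_h(1−p̂_h)/(n_h−1):
  stratum 1: (2700/9800)²·0.344·0.656/124 = 0.000138139
  stratum 2: (2400/9800)²·0.327·0.673/455 = 2.90083e-05
  stratum 3: (4700/9800)²·0.137·0.863/452 = 6.0164e-05
V̂(p̂_st) = 0.000227311; SE = √V̂ = 0.0150768

p̂_st ≈ 0.2406, SE ≈ 0.0151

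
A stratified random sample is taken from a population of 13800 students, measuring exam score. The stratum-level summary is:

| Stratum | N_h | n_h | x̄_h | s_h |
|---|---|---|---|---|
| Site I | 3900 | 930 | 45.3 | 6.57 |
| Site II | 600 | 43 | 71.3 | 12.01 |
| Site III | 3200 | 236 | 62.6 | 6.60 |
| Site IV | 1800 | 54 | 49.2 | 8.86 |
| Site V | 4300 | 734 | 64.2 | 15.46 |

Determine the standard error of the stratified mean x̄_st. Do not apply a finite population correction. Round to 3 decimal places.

V̂(x̄_st) = Σ W_h² s_h²/n_h, with W_h = N_h/N and N = 13800:
  stratum Site I: (3900/13800)²·6.57²/930 = 0.00370697
  stratum Site II: (600/13800)²·12.01²/43 = 0.00634106
  stratum Site III: (3200/13800)²·6.60²/236 = 0.00992471
  stratum Site IV: (1800/13800)²·8.86²/54 = 0.0247321
  stratum Site V: (4300/13800)²·15.46²/734 = 0.0316156
V̂(x̄_st) = 0.0763204
SE(x̄_st) = √0.0763204 = 0.276262

SE(x̄_st) ≈ 0.276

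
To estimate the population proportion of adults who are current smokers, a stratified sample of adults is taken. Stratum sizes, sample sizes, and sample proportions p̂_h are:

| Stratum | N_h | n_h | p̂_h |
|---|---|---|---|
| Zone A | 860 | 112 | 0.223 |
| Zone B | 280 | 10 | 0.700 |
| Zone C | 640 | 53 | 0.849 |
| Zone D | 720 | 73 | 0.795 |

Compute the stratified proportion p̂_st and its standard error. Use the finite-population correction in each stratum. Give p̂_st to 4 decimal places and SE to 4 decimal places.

p̂_st ≈ 0.6014, SE ≈ 0.0276

N = 2500; stratum weights W_h = N_h/N.
p̂_st = Σ W_h p̂_h = (860·0.223 + 280·0.700 + 640·0.849 + 720·0.795)/2500 = 0.60142
V̂(p̂_st) = Σ W_h² (1 − n_h/N_h) p̂_h(1−p̂_h)/(n_h−1):
  stratum Zone A: (860/2500)²·(1 − 112/860)·0.223·0.777/111 = 0.000160666
  stratum Zone B: (280/2500)²·(1 − 10/280)·0.700·0.300/9 = 0.00028224
  stratum Zone C: (640/2500)²·(1 − 53/640)·0.849·0.151/52 = 0.00014819
  stratum Zone D: (720/2500)²·(1 − 73/720)·0.795·0.205/72 = 0.000168712
V̂(p̂_st) = 0.000759807; SE = √V̂ = 0.0275646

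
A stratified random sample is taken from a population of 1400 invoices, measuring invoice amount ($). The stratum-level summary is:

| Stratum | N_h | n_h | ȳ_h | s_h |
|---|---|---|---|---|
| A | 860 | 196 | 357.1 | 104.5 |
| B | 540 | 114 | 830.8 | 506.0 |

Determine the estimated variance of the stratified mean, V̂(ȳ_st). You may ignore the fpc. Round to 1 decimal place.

V̂(ȳ_st) = Σ W_h² s_h²/n_h, with W_h = N_h/N and N = 1400:
  stratum A: (860/1400)²·104.5²/196 = 21.0241
  stratum B: (540/1400)²·506.0²/114 = 334.139
V̂(ȳ_st) = 355.163

V̂(ȳ_st) ≈ 355.2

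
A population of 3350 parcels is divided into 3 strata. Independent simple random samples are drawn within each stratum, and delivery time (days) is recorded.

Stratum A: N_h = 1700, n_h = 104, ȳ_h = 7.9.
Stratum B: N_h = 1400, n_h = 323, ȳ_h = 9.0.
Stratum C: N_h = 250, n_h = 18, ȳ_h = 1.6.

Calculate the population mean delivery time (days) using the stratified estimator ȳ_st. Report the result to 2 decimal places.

N = Σ N_h = 3350. Stratum weights W_h = N_h/N.
ȳ_st = (1700·7.9 + 1400·9.0 + 250·1.6) / 3350 = 7.8896

ȳ_st ≈ 7.89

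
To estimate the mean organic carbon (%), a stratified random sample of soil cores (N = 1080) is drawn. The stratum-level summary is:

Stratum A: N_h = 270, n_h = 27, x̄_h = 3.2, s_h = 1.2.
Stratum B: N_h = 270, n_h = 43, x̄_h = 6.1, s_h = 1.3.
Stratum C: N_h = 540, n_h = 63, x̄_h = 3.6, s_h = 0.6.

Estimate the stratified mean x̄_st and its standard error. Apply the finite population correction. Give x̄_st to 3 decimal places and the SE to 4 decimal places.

x̄_st = Σ W_h x̄_h = (270·3.2 + 270·6.1 + 540·3.6)/1080 = 4.12500
V̂(x̄_st) = Σ W_h² (1 − n_h/N_h) s_h²/n_h, with W_h = N_h/N and N = 1080:
  stratum A: (270/1080)²·(1 − 27/270)·1.2²/27 = 0.003
  stratum B: (270/1080)²·(1 − 43/270)·1.3²/43 = 0.00206519
  stratum C: (540/1080)²·(1 − 63/540)·0.6²/63 = 0.0012619
V̂(x̄_st) = 0.0063271
SE(x̄_st) = √0.0063271 = 0.079543

x̄_st ≈ 4.125, SE ≈ 0.0795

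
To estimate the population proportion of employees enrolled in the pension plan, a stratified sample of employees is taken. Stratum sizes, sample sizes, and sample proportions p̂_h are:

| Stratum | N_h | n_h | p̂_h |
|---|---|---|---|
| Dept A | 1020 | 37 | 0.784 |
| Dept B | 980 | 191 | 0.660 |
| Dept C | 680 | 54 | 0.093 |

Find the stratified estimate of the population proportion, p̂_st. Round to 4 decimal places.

N = 2680; stratum weights W_h = N_h/N.
p̂_st = Σ W_h p̂_h = (1020·0.784 + 980·0.660 + 680·0.093)/2680 = 0.56333

p̂_st ≈ 0.5633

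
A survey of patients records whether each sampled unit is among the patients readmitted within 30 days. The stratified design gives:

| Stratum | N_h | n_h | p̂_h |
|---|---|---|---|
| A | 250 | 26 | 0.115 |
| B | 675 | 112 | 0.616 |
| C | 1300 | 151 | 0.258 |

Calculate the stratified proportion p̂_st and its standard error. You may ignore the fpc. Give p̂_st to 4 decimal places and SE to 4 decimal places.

N = 2225; stratum weights W_h = N_h/N.
p̂_st = Σ W_h p̂_h = (250·0.115 + 675·0.616 + 1300·0.258)/2225 = 0.35054
V̂(p̂_st) = Σ W_h² p̂_h(1−p̂_h)/(n_h−1):
  stratum A: (250/2225)²·0.115·0.885/25 = 5.1395e-05
  stratum B: (675/2225)²·0.616·0.384/111 = 0.000196127
  stratum C: (1300/2225)²·0.258·0.742/150 = 0.000435671
V̂(p̂_st) = 0.000683193; SE = √V̂ = 0.026138

p̂_st ≈ 0.3505, SE ≈ 0.0261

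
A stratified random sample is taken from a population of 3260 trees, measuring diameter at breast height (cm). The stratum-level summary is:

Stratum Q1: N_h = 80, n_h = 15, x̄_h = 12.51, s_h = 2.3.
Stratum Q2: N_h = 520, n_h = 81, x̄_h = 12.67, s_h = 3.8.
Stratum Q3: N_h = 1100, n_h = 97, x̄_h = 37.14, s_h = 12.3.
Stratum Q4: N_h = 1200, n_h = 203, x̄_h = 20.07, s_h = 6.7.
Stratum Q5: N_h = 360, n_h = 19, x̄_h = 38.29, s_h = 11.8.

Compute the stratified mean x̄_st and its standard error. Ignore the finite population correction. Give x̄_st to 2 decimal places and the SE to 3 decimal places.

x̄_st ≈ 26.48, SE ≈ 0.549

x̄_st = Σ W_h x̄_h = (80·12.51 + 520·12.67 + 1100·37.14 + 1200·20.07 + 360·38.29)/3260 = 26.47595
V̂(x̄_st) = Σ W_h² s_h²/n_h, with W_h = N_h/N and N = 3260:
  stratum Q1: (80/3260)²·2.3²/15 = 0.000212378
  stratum Q2: (520/3260)²·3.8²/81 = 0.0045358
  stratum Q3: (1100/3260)²·12.3²/97 = 0.177578
  stratum Q4: (1200/3260)²·6.7²/203 = 0.0299627
  stratum Q5: (360/3260)²·11.8²/19 = 0.0893676
V̂(x̄_st) = 0.301656
SE(x̄_st) = √0.301656 = 0.549232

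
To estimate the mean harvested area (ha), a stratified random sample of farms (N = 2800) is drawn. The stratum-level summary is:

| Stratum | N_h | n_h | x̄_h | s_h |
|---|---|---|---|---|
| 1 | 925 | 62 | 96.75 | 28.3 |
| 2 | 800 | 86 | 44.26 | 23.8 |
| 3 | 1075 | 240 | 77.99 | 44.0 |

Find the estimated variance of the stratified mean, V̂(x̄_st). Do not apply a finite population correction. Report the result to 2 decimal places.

V̂(x̄_st) ≈ 3.14

V̂(x̄_st) = Σ W_h² s_h²/n_h, with W_h = N_h/N and N = 2800:
  stratum 1: (925/2800)²·28.3²/62 = 1.40977
  stratum 2: (800/2800)²·23.8²/86 = 0.537674
  stratum 3: (1075/2800)²·44.0²/240 = 1.18904
V̂(x̄_st) = 3.13648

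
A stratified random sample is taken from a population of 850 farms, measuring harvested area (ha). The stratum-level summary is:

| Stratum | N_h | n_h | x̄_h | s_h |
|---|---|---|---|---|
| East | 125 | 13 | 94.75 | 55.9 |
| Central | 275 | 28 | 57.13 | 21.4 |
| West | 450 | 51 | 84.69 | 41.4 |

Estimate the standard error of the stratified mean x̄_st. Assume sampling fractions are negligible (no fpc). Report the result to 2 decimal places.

V̂(x̄_st) = Σ W_h² s_h²/n_h, with W_h = N_h/N and N = 850:
  stratum East: (125/850)²·55.9²/13 = 5.19831
  stratum Central: (275/850)²·21.4²/28 = 1.71197
  stratum West: (450/850)²·41.4²/51 = 9.41928
V̂(x̄_st) = 16.3296
SE(x̄_st) = √16.3296 = 4.04099

SE(x̄_st) ≈ 4.04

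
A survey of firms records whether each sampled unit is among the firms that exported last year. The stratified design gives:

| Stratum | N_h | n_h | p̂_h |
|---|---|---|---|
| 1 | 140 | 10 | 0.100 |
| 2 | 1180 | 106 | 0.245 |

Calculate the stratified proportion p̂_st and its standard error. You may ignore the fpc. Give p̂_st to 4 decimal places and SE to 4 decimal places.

p̂_st ≈ 0.2296, SE ≈ 0.0390

N = 1320; stratum weights W_h = N_h/N.
p̂_st = Σ W_h p̂_h = (140·0.100 + 1180·0.245)/1320 = 0.22962
V̂(p̂_st) = Σ W_h² p̂_h(1−p̂_h)/(n_h−1):
  stratum 1: (140/1320)²·0.100·0.900/9 = 0.000112489
  stratum 2: (1180/1320)²·0.245·0.755/105 = 0.0014078
V̂(p̂_st) = 0.00152029; SE = √V̂ = 0.0389908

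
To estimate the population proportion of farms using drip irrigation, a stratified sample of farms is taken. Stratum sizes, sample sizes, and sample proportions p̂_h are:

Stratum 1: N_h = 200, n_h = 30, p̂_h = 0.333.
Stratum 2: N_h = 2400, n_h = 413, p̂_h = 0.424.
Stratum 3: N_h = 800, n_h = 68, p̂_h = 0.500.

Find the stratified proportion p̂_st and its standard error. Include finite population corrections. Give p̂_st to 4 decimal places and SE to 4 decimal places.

N = 3400; stratum weights W_h = N_h/N.
p̂_st = Σ W_h p̂_h = (200·0.333 + 2400·0.424 + 800·0.500)/3400 = 0.43653
V̂(p̂_st) = Σ W_h² (1 − n_h/N_h) p̂_h(1−p̂_h)/(n_h−1):
  stratum 1: (200/3400)²·(1 − 30/200)·0.333·0.667/29 = 2.25265e-05
  stratum 2: (2400/3400)²·(1 − 413/2400)·0.424·0.576/412 = 0.000244536
  stratum 3: (800/3400)²·(1 − 68/800)·0.500·0.500/67 = 0.00018902
V̂(p̂_st) = 0.000456083; SE = √V̂ = 0.0213561

p̂_st ≈ 0.4365, SE ≈ 0.0214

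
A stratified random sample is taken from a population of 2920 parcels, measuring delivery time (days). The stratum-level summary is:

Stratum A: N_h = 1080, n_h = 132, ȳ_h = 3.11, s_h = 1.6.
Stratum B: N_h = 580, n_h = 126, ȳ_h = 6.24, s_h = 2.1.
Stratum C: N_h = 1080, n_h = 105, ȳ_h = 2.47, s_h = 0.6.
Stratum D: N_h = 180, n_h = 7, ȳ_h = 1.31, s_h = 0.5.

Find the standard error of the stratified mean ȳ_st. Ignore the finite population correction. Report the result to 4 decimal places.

SE(ȳ_st) ≈ 0.0681

V̂(ȳ_st) = Σ W_h² s_h²/n_h, with W_h = N_h/N and N = 2920:
  stratum A: (1080/2920)²·1.6²/132 = 0.00265306
  stratum B: (580/2920)²·2.1²/126 = 0.00138089
  stratum C: (1080/2920)²·0.6²/105 = 0.000469024
  stratum D: (180/2920)²·0.5²/7 = 0.000135713
V̂(ȳ_st) = 0.00463869
SE(ȳ_st) = √0.00463869 = 0.0681079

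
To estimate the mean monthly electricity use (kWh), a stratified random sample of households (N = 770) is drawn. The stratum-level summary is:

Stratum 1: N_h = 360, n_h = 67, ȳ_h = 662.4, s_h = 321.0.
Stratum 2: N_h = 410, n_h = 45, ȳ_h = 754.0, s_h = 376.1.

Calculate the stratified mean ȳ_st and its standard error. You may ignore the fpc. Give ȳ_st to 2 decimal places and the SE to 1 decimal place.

ȳ_st ≈ 711.17, SE ≈ 35.0

ȳ_st = Σ W_h ȳ_h = (360·662.4 + 410·754.0)/770 = 711.17403
V̂(ȳ_st) = Σ W_h² s_h²/n_h, with W_h = N_h/N and N = 770:
  stratum 1: (360/770)²·321.0²/67 = 336.17
  stratum 2: (410/770)²·376.1²/45 = 891.211
V̂(ȳ_st) = 1227.38
SE(ȳ_st) = √1227.38 = 35.034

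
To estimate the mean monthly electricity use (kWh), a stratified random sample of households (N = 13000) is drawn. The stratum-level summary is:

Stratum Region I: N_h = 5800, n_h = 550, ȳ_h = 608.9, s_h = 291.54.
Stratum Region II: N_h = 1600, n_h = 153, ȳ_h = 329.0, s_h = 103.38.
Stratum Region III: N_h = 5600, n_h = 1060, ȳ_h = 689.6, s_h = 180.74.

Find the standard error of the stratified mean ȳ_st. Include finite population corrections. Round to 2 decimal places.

V̂(ȳ_st) = Σ W_h² (1 − n_h/N_h) s_h²/n_h, with W_h = N_h/N and N = 13000:
  stratum Region I: (5800/13000)²·(1 − 550/5800)·291.54²/550 = 27.8442
  stratum Region II: (1600/13000)²·(1 − 153/1600)·103.38²/153 = 0.956937
  stratum Region III: (5600/13000)²·(1 − 1060/5600)·180.74²/1060 = 4.63618
V̂(ȳ_st) = 33.4373
SE(ȳ_st) = √33.4373 = 5.7825

SE(ȳ_st) ≈ 5.78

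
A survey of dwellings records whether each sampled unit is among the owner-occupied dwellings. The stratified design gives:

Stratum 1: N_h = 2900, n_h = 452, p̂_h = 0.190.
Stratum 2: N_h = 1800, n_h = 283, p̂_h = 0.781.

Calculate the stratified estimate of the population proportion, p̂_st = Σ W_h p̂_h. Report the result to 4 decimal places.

N = 4700; stratum weights W_h = N_h/N.
p̂_st = Σ W_h p̂_h = (2900·0.190 + 1800·0.781)/4700 = 0.41634

p̂_st ≈ 0.4163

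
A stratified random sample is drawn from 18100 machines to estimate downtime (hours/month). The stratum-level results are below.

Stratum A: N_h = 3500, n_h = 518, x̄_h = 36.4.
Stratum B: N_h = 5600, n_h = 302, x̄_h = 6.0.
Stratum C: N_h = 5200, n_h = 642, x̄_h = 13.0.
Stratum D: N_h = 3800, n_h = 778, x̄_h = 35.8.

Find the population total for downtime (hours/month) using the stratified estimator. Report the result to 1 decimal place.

τ̂_st = Σ N_h x̄_h = 3500·36.4 + 5600·6.0 + 5200·13.0 + 3800·35.8 = 364640.0

τ̂_st ≈ 364640.0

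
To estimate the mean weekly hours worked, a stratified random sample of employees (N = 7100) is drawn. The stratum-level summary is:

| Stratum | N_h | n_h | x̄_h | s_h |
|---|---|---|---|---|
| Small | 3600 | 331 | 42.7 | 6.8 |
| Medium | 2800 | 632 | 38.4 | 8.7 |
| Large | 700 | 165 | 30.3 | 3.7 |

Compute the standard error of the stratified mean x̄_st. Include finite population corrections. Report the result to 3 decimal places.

V̂(x̄_st) = Σ W_h² (1 − n_h/N_h) s_h²/n_h, with W_h = N_h/N and N = 7100:
  stratum Small: (3600/7100)²·(1 − 331/3600)·6.8²/331 = 0.032613
  stratum Medium: (2800/7100)²·(1 − 632/2800)·8.7²/632 = 0.0144219
  stratum Large: (700/7100)²·(1 − 165/700)·3.7²/165 = 0.000616389
V̂(x̄_st) = 0.0476513
SE(x̄_st) = √0.0476513 = 0.218292

SE(x̄_st) ≈ 0.218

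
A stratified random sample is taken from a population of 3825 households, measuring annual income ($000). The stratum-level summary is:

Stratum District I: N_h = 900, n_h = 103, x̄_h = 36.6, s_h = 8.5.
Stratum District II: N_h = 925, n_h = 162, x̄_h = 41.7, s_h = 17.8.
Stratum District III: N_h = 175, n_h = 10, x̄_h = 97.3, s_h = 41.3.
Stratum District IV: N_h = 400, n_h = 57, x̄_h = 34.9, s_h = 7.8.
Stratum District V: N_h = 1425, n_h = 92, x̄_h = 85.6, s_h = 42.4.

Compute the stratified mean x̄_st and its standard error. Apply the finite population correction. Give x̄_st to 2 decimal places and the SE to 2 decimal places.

x̄_st = Σ W_h x̄_h = (900·36.6 + 925·41.7 + 175·97.3 + 400·34.9 + 1425·85.6)/3825 = 58.68758
V̂(x̄_st) = Σ W_h² (1 − n_h/N_h) s_h²/n_h, with W_h = N_h/N and N = 3825:
  stratum District I: (900/3825)²·(1 − 103/900)·8.5²/103 = 0.0343905
  stratum District II: (925/3825)²·(1 − 162/925)·17.8²/162 = 0.0943471
  stratum District III: (175/3825)²·(1 − 10/175)·41.3²/10 = 0.336635
  stratum District IV: (400/3825)²·(1 − 57/400)·7.8²/57 = 0.0100093
  stratum District V: (1425/3825)²·(1 − 92/1425)·42.4²/92 = 2.53703
V̂(x̄_st) = 3.01241
SE(x̄_st) = √3.01241 = 1.73563

x̄_st ≈ 58.69, SE ≈ 1.74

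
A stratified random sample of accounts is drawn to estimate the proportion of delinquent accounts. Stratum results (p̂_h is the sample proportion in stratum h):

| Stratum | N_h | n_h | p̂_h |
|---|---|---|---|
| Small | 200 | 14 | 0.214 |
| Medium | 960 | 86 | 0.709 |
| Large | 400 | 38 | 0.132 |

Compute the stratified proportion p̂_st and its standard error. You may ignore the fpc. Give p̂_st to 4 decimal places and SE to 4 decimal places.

p̂_st ≈ 0.4976, SE ≈ 0.0365

N = 1560; stratum weights W_h = N_h/N.
p̂_st = Σ W_h p̂_h = (200·0.214 + 960·0.709 + 400·0.132)/1560 = 0.49759
V̂(p̂_st) = Σ W_h² p̂_h(1−p̂_h)/(n_h−1):
  stratum Small: (200/1560)²·0.214·0.786/13 = 0.000212669
  stratum Medium: (960/1560)²·0.709·0.291/85 = 0.000919208
  stratum Large: (400/1560)²·0.132·0.868/37 = 0.000203593
V̂(p̂_st) = 0.00133547; SE = √V̂ = 0.0365441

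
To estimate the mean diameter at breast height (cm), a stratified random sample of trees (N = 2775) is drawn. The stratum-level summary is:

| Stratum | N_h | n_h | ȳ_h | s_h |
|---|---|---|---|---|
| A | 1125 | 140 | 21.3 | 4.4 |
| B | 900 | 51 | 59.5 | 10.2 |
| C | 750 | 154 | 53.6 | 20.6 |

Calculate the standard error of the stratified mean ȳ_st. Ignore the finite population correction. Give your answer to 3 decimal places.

V̂(ȳ_st) = Σ W_h² s_h²/n_h, with W_h = N_h/N and N = 2775:
  stratum A: (1125/2775)²·4.4²/140 = 0.0227277
  stratum B: (900/2775)²·10.2²/51 = 0.21458
  stratum C: (750/2775)²·20.6²/154 = 0.201284
V̂(ȳ_st) = 0.438592
SE(ȳ_st) = √0.438592 = 0.662263

SE(ȳ_st) ≈ 0.662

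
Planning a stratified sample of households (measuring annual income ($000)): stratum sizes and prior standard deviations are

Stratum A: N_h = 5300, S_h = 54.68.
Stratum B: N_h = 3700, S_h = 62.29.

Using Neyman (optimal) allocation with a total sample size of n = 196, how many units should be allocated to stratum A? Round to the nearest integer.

109

Neyman allocation: n_h = n · N_h S_h / Σ N_i S_i, with n = 196.
  stratum A: N_h·S_h = 5300·54.68 = 289804.00
  stratum B: N_h·S_h = 3700·62.29 = 230473.00
Σ N_h S_h = 520277.00
n for stratum A = 196·289804.00/520277.00 = 109.176 → 109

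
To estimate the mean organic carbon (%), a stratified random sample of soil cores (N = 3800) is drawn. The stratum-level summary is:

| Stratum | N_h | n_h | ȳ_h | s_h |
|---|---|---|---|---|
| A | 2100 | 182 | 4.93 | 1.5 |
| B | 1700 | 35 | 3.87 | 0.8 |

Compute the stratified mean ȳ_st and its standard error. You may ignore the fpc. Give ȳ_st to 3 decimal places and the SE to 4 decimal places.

ȳ_st = Σ W_h ȳ_h = (2100·4.93 + 1700·3.87)/3800 = 4.45579
V̂(ȳ_st) = Σ W_h² s_h²/n_h, with W_h = N_h/N and N = 3800:
  stratum A: (2100/3800)²·1.5²/182 = 0.00377557
  stratum B: (1700/3800)²·0.8²/35 = 0.00365968
V̂(ȳ_st) = 0.00743525
SE(ȳ_st) = √0.00743525 = 0.0862279

ȳ_st ≈ 4.456, SE ≈ 0.0862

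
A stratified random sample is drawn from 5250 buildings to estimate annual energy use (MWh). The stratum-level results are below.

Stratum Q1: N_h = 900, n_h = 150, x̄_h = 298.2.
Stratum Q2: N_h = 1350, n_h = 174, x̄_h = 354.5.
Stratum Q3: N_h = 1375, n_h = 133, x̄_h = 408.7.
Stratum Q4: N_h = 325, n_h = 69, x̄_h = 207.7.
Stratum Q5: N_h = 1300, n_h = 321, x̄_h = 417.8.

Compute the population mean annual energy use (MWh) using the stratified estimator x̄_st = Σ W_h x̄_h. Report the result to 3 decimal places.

N = Σ N_h = 5250. Stratum weights W_h = N_h/N.
x̄_st = (900·298.2 + 1350·354.5 + 1375·408.7 + 325·207.7 + 1300·417.8) / 5250 = 365.63048

x̄_st ≈ 365.630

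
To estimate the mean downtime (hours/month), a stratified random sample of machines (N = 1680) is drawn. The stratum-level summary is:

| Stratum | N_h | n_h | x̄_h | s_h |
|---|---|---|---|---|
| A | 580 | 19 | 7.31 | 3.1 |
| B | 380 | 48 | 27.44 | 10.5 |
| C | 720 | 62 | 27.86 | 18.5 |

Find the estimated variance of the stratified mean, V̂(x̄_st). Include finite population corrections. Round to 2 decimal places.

V̂(x̄_st) ≈ 1.09

V̂(x̄_st) = Σ W_h² (1 − n_h/N_h) s_h²/n_h, with W_h = N_h/N and N = 1680:
  stratum A: (580/1680)²·(1 − 19/580)·3.1²/19 = 0.0583099
  stratum B: (380/1680)²·(1 − 48/380)·10.5²/48 = 0.102669
  stratum C: (720/1680)²·(1 − 62/720)·18.5²/62 = 0.926599
V̂(x̄_st) = 1.08758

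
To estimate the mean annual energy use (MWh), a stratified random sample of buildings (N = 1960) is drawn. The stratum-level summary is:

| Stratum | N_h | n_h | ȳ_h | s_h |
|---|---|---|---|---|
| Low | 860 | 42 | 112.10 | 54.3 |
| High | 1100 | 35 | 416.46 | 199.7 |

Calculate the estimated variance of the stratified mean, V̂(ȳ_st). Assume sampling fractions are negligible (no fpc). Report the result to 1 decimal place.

V̂(ȳ_st) ≈ 372.4

V̂(ȳ_st) = Σ W_h² s_h²/n_h, with W_h = N_h/N and N = 1960:
  stratum Low: (860/1960)²·54.3²/42 = 13.5156
  stratum High: (1100/1960)²·199.7²/35 = 358.89
V̂(ȳ_st) = 372.406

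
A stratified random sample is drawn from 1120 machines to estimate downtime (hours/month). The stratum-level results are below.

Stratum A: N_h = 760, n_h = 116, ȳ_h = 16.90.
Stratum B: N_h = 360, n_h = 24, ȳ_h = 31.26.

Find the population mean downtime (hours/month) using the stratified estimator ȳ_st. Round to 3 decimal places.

N = Σ N_h = 1120. Stratum weights W_h = N_h/N.
ȳ_st = (760·16.90 + 360·31.26) / 1120 = 21.51571

ȳ_st ≈ 21.516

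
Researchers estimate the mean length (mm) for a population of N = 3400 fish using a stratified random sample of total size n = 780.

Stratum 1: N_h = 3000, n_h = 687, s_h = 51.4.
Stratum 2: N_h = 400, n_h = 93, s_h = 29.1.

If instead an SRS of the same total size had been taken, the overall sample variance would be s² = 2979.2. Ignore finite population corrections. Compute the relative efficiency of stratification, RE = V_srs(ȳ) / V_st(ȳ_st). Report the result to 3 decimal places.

RE ≈ 1.224

V̂(ȳ_st) = Σ W_h² s_h²/n_h, with W_h = N_h/N and N = 3400:
  stratum 1: (3000/3400)²·51.4²/687 = 2.99402
  stratum 2: (400/3400)²·29.1²/93 = 0.126027
V_st = 3.12004
V_srs = s²/n = 2979.2/780 = 3.81949
Relative efficiency = V_srs / V_st = 3.81949/3.12004 = 1.2242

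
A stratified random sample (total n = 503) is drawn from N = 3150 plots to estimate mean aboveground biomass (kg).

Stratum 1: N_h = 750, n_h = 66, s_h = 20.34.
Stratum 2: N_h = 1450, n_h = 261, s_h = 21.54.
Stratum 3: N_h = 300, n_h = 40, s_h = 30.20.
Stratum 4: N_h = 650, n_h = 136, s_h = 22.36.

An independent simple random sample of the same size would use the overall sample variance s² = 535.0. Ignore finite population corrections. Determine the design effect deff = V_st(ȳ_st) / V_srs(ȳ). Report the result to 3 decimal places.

V̂(ȳ_st) = Σ W_h² s_h²/n_h, with W_h = N_h/N and N = 3150:
  stratum 1: (750/3150)²·20.34²/66 = 0.355353
  stratum 2: (1450/3150)²·21.54²/261 = 0.376674
  stratum 3: (300/3150)²·30.20²/40 = 0.206812
  stratum 4: (650/3150)²·22.36²/136 = 0.156535
V_st = 1.09537
V_srs = s²/n = 535.0/503 = 1.06362
deff = V_st / V_srs = 1.09537/1.06362 = 1.0299

deff ≈ 1.030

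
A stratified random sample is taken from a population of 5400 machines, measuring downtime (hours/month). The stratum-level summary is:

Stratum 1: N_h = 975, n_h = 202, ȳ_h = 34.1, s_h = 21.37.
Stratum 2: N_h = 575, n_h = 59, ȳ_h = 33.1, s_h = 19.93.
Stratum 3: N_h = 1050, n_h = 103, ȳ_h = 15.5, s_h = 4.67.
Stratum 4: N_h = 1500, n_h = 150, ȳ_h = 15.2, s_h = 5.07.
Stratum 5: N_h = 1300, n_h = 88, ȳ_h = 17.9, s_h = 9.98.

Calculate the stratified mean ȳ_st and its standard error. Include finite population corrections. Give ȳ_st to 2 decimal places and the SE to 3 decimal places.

ȳ_st = Σ W_h ȳ_h = (975·34.1 + 575·33.1 + 1050·15.5 + 1500·15.2 + 1300·17.9)/5400 = 21.22685
V̂(ȳ_st) = Σ W_h² (1 − n_h/N_h) s_h²/n_h, with W_h = N_h/N and N = 5400:
  stratum 1: (975/5400)²·(1 − 202/975)·21.37²/202 = 0.0584325
  stratum 2: (575/5400)²·(1 − 59/575)·19.93²/59 = 0.0685003
  stratum 3: (1050/5400)²·(1 − 103/1050)·4.67²/103 = 0.00722018
  stratum 4: (1500/5400)²·(1 − 150/1500)·5.07²/150 = 0.0119004
  stratum 5: (1300/5400)²·(1 − 88/1300)·9.98²/88 = 0.0611557
V̂(ȳ_st) = 0.207209
SE(ȳ_st) = √0.207209 = 0.455202

ȳ_st ≈ 21.23, SE ≈ 0.455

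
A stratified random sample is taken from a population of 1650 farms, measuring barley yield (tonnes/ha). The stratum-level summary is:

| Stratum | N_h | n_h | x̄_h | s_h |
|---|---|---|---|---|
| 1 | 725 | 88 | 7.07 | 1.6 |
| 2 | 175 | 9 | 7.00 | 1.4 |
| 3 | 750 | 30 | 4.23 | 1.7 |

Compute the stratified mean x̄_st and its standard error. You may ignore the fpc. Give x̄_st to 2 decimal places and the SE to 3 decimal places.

x̄_st = Σ W_h x̄_h = (725·7.07 + 175·7.00 + 750·4.23)/1650 = 5.77167
V̂(x̄_st) = Σ W_h² s_h²/n_h, with W_h = N_h/N and N = 1650:
  stratum 1: (725/1650)²·1.6²/88 = 0.0056165
  stratum 2: (175/1650)²·1.4²/9 = 0.00244975
  stratum 3: (750/1650)²·1.7²/30 = 0.0199036
V̂(x̄_st) = 0.0279698
SE(x̄_st) = √0.0279698 = 0.167242

x̄_st ≈ 5.77, SE ≈ 0.167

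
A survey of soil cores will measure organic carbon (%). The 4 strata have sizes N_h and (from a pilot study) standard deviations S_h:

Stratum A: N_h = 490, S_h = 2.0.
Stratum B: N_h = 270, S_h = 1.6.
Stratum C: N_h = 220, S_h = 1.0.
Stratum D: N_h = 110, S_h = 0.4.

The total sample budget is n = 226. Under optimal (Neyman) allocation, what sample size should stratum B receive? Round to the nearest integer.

58

Neyman allocation: n_h = n · N_h S_h / Σ N_i S_i, with n = 226.
  stratum A: N_h·S_h = 490·2.0 = 980.00
  stratum B: N_h·S_h = 270·1.6 = 432.00
  stratum C: N_h·S_h = 220·1.0 = 220.00
  stratum D: N_h·S_h = 110·0.4 = 44.00
Σ N_h S_h = 1676.00
n for stratum B = 226·432.00/1676.00 = 58.253 → 58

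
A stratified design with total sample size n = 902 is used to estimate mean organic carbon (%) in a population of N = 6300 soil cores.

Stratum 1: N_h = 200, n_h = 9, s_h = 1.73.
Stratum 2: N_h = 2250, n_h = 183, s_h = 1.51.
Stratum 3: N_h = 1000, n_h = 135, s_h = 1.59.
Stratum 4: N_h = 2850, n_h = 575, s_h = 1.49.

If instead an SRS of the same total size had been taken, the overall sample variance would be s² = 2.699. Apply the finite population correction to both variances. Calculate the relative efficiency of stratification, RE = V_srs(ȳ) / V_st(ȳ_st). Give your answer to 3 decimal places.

RE ≈ 0.910

V̂(ȳ_st) = Σ W_h² (1 − n_h/N_h) s_h²/n_h, with W_h = N_h/N and N = 6300:
  stratum 1: (200/6300)²·(1 − 9/200)·1.73²/9 = 0.00032006
  stratum 2: (2250/6300)²·(1 − 183/2250)·1.51²/183 = 0.00145997
  stratum 3: (1000/6300)²·(1 − 135/1000)·1.59²/135 = 0.000408127
  stratum 4: (2850/6300)²·(1 − 575/2850)·1.49²/575 = 0.000630739
V_st = 0.0028189
V_srs = (1 − 902/6300)·2.699/902 = 0.00256383
Relative efficiency = V_srs / V_st = 0.00256383/0.0028189 = 0.9095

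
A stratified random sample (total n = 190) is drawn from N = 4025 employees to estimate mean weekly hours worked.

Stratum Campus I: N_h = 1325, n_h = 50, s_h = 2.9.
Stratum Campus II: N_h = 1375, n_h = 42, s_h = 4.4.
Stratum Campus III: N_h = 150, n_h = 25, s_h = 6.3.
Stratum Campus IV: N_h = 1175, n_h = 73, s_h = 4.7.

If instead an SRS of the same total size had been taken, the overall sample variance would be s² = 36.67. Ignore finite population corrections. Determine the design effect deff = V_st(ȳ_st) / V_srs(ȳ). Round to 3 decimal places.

deff ≈ 0.518

V̂(ȳ_st) = Σ W_h² s_h²/n_h, with W_h = N_h/N and N = 4025:
  stratum Campus I: (1325/4025)²·2.9²/50 = 0.0182275
  stratum Campus II: (1375/4025)²·4.4²/42 = 0.0537935
  stratum Campus III: (150/4025)²·6.3²/25 = 0.00220491
  stratum Campus IV: (1175/4025)²·4.7²/73 = 0.025788
V_st = 0.100014
V_srs = s²/n = 36.67/190 = 0.193
deff = V_st / V_srs = 0.100014/0.193 = 0.5182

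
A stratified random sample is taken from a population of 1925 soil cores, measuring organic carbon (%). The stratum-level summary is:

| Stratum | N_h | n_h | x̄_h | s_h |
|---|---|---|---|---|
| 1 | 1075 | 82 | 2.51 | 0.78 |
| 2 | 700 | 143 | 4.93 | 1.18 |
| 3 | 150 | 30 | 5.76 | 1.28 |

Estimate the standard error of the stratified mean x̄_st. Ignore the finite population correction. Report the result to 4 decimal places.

SE(x̄_st) ≈ 0.0627

V̂(x̄_st) = Σ W_h² s_h²/n_h, with W_h = N_h/N and N = 1925:
  stratum 1: (1075/1925)²·0.78²/82 = 0.00231383
  stratum 2: (700/1925)²·1.18²/143 = 0.00128755
  stratum 3: (150/1925)²·1.28²/30 = 0.000331604
V̂(x̄_st) = 0.00393298
SE(x̄_st) = √0.00393298 = 0.0627134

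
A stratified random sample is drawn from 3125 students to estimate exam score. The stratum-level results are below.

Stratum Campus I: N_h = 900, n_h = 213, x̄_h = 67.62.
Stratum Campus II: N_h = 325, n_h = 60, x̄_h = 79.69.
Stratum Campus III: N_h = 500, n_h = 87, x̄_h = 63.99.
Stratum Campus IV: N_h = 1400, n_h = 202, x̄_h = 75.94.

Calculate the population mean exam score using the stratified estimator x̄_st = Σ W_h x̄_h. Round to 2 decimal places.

N = Σ N_h = 3125. Stratum weights W_h = N_h/N.
x̄_st = (900·67.62 + 325·79.69 + 500·63.99 + 1400·75.94) / 3125 = 72.0218

x̄_st ≈ 72.02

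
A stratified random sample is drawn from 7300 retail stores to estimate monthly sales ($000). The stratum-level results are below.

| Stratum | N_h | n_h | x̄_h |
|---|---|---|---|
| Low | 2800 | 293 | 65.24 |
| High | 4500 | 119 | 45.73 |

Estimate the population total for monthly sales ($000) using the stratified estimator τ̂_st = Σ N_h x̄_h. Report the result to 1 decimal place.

τ̂_st ≈ 388457.0

τ̂_st = Σ N_h x̄_h = 2800·65.24 + 4500·45.73 = 388457.0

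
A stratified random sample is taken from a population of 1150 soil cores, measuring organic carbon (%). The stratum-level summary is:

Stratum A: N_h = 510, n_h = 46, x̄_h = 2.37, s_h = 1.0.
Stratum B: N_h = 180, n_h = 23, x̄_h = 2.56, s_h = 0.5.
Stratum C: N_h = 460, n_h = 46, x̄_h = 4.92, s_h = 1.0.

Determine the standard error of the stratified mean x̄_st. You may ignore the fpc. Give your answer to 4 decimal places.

V̂(x̄_st) = Σ W_h² s_h²/n_h, with W_h = N_h/N and N = 1150:
  stratum A: (510/1150)²·1.0²/46 = 0.0042755
  stratum B: (180/1150)²·0.5²/23 = 0.000266294
  stratum C: (460/1150)²·1.0²/46 = 0.00347826
V̂(x̄_st) = 0.00802005
SE(x̄_st) = √0.00802005 = 0.0895548

SE(x̄_st) ≈ 0.0896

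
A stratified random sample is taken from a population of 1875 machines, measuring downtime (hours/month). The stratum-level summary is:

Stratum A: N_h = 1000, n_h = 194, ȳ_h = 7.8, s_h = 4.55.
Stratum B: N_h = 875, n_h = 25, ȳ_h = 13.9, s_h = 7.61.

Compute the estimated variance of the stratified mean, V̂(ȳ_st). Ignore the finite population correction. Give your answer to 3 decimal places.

V̂(ȳ_st) = Σ W_h² s_h²/n_h, with W_h = N_h/N and N = 1875:
  stratum A: (1000/1875)²·4.55²/194 = 0.0303542
  stratum B: (875/1875)²·7.61²/25 = 0.504479
V̂(ȳ_st) = 0.534833

V̂(ȳ_st) ≈ 0.535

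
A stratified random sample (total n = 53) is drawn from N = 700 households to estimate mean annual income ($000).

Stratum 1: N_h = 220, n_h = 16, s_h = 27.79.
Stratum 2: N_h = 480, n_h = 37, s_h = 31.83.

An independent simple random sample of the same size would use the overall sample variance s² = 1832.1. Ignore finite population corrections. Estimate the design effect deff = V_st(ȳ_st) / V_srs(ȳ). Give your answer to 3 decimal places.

V̂(ȳ_st) = Σ W_h² s_h²/n_h, with W_h = N_h/N and N = 700:
  stratum 1: (220/700)²·27.79²/16 = 4.76767
  stratum 2: (480/700)²·31.83²/37 = 12.8753
V_st = 17.643
V_srs = s²/n = 1832.1/53 = 34.5679
deff = V_st / V_srs = 17.643/34.5679 = 0.5104

deff ≈ 0.510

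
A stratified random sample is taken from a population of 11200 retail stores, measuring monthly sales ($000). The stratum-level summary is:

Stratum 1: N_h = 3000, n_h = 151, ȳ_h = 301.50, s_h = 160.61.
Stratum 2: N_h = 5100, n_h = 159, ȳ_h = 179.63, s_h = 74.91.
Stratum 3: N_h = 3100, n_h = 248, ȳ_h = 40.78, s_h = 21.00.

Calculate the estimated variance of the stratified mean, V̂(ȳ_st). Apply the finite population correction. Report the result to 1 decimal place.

V̂(ȳ_st) ≈ 18.9

V̂(ȳ_st) = Σ W_h² (1 − n_h/N_h) s_h²/n_h, with W_h = N_h/N and N = 11200:
  stratum 1: (3000/11200)²·(1 − 151/3000)·160.61²/151 = 11.6398
  stratum 2: (5100/11200)²·(1 − 159/5100)·74.91²/159 = 7.08976
  stratum 3: (3100/11200)²·(1 − 248/3100)·21.00²/248 = 0.125332
V̂(ȳ_st) = 18.8549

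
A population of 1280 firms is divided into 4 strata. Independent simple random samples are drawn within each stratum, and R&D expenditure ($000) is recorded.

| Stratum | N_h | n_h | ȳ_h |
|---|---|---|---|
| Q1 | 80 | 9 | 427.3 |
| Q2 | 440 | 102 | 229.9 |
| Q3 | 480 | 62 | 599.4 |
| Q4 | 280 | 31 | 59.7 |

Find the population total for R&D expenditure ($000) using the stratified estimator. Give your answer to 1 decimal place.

τ̂_st ≈ 439768.0

τ̂_st = Σ N_h ȳ_h = 80·427.3 + 440·229.9 + 480·599.4 + 280·59.7 = 439768.0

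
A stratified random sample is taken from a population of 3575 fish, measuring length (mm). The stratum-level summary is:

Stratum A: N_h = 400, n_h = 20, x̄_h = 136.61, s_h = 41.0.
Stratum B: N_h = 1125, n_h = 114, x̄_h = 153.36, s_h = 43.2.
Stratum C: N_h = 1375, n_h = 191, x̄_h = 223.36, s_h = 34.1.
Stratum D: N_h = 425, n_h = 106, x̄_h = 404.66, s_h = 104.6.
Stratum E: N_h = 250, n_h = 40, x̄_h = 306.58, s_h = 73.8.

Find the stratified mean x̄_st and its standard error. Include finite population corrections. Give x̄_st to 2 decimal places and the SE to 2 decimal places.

x̄_st ≈ 219.00, SE ≈ 2.21

x̄_st = Σ W_h x̄_h = (400·136.61 + 1125·153.36 + 1375·223.36 + 425·404.66 + 250·306.58)/3575 = 218.99846
V̂(x̄_st) = Σ W_h² (1 − n_h/N_h) s_h²/n_h, with W_h = N_h/N and N = 3575:
  stratum A: (400/3575)²·(1 − 20/400)·41.0²/20 = 0.999607
  stratum B: (1125/3575)²·(1 − 114/1125)·43.2²/114 = 1.45685
  stratum C: (1375/3575)²·(1 − 191/1375)·34.1²/191 = 0.775493
  stratum D: (425/3575)²·(1 − 106/425)·104.6²/106 = 1.09493
  stratum E: (250/3575)²·(1 − 40/250)·73.8²/40 = 0.559319
V̂(x̄_st) = 4.88619
SE(x̄_st) = √4.88619 = 2.21047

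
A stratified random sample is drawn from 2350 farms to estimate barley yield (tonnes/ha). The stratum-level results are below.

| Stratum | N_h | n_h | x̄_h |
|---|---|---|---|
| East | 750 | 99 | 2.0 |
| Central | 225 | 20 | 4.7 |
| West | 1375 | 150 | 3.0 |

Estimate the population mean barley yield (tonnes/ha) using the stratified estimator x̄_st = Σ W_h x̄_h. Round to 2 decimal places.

x̄_st ≈ 2.84

N = Σ N_h = 2350. Stratum weights W_h = N_h/N.
x̄_st = (750·2.0 + 225·4.7 + 1375·3.0) / 2350 = 2.8436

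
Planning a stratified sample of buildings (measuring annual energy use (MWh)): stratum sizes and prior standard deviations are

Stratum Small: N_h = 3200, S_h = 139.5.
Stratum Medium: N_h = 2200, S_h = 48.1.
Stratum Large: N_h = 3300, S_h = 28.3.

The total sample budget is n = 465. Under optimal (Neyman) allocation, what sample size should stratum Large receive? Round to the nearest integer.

Neyman allocation: n_h = n · N_h S_h / Σ N_i S_i, with n = 465.
  stratum Small: N_h·S_h = 3200·139.5 = 446400.00
  stratum Medium: N_h·S_h = 2200·48.1 = 105820.00
  stratum Large: N_h·S_h = 3300·28.3 = 93390.00
Σ N_h S_h = 645610.00
n for stratum Large = 465·93390.00/645610.00 = 67.264 → 67

67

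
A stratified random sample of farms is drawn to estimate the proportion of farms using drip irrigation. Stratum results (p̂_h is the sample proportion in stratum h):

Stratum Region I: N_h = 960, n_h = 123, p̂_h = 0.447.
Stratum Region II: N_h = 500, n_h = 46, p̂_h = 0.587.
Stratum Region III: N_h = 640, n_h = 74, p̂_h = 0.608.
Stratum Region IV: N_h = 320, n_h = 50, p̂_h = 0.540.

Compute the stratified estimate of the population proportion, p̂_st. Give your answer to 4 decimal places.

N = 2420; stratum weights W_h = N_h/N.
p̂_st = Σ W_h p̂_h = (960·0.447 + 500·0.587 + 640·0.608 + 320·0.540)/2420 = 0.53080

p̂_st ≈ 0.5308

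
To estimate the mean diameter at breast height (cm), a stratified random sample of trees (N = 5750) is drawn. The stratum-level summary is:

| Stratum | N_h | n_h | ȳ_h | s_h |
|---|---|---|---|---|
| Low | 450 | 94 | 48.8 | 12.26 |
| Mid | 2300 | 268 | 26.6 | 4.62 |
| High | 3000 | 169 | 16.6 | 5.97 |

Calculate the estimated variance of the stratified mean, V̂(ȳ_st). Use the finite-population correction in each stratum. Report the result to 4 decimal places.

V̂(ȳ_st) ≈ 0.0732

V̂(ȳ_st) = Σ W_h² (1 − n_h/N_h) s_h²/n_h, with W_h = N_h/N and N = 5750:
  stratum Low: (450/5750)²·(1 − 94/450)·12.26²/94 = 0.00774783
  stratum Mid: (2300/5750)²·(1 − 268/2300)·4.62²/268 = 0.0112581
  stratum High: (3000/5750)²·(1 − 169/3000)·5.97²/169 = 0.0541736
V̂(ȳ_st) = 0.0731795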